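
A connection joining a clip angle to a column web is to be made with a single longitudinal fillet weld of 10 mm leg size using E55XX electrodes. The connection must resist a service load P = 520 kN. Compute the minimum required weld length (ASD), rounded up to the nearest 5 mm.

L = 450 mm

E55XX → F_EXX = 550 MPa.
Throat t_e = 0.707 × 10 = 7.07 mm.
r_n/Ω = (0.6 × 550 × 7.07) / 2.0 = 1167 N/mm = 1.167 kN/mm.
L_req = P / (r_n/Ω) = 520 / 1.167 = 445.8 mm total.
Round up → use L = 450 mm.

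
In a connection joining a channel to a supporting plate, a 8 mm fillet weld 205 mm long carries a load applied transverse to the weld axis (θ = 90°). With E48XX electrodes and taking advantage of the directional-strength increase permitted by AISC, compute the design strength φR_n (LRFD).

φR_n ≈ 376 kN

E48XX → F_EXX = 480 MPa.
t_e = 0.707 × 8 = 5.656 mm; A_we = 5.656 × 205 = 1159 mm².
Directional factor: 1.0 + 0.5 sin^1.5(90°) = 1.5.
F_nw = 0.6 × 480 × 1.5 = 432 MPa.
φR_n = 0.75 × 432 × 1159 × 10⁻³ = 375.7 kN.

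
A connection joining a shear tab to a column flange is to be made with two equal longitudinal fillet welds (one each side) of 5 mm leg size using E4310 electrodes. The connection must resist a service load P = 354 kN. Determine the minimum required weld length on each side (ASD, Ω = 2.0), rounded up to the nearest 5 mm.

E43XX → F_EXX = 430 MPa.
Throat t_e = 0.707 × 5 = 3.535 mm.
r_n/Ω = (0.6 × 430 × 3.535) / 2.0 = 456 N/mm = 0.456 kN/mm.
L_req = P / (r_n/Ω) = 354 / 0.456 = 776.3 mm total.
Per side: 776.3 / 2 = 388.1 mm.
Round up → use L = 390 mm on each side.

L = 390 mm on each side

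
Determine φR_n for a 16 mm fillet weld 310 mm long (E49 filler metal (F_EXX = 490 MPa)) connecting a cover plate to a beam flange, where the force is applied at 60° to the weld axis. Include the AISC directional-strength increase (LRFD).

φR_n ≈ 1080 kN

t_e = 0.707 × 16 = 11.31 mm; A_we = 11.31 × 310 = 3507 mm².
Directional factor: 1.0 + 0.5 sin^1.5(60°) = 1.403.
F_nw = 0.6 × 490 × 1.403 = 412.5 MPa.
φR_n = 0.75 × 412.5 × 3507 × 10⁻³ = 1085 kN.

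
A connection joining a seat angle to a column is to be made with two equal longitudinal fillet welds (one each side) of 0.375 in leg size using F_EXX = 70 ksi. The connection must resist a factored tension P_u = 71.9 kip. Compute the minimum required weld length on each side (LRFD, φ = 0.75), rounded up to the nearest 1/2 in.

Throat t_e = 0.707 × 0.375 = 0.2651 in.
φr_n = 0.75 × 0.6 × 70 × 0.2651 = 8.351 kip/in.
L_req = P_u / φr_n = 71.9 / 8.351 = 8.609 in total.
Per side: 8.609 / 2 = 4.305 in.
Round up → use L = 4.5 in on each side.

L = 4.5 in on each side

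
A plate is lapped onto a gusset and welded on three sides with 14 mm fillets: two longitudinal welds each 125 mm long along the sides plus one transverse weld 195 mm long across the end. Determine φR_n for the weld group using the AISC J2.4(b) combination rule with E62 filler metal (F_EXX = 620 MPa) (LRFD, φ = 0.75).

t_e = 0.707 × 14 = 9.898 mm.
R_nwl = 0.6 × 620 × 9.898 × 250 × 10⁻³ = 920.5 kN (longitudinal, 2 welds).
R_nwt = 0.6 × 620 × 9.898 × 195 × 10⁻³ = 718 kN (transverse, base value).
(i) R_nwl + R_nwt = 1639 kN; (ii) 0.85 R_nwl + 1.5 R_nwt = 1859 kN.
R_n = max = 1859 kN [governs: (ii)]; φR_n = 1395 kN.

φR_n ≈ 1390 kN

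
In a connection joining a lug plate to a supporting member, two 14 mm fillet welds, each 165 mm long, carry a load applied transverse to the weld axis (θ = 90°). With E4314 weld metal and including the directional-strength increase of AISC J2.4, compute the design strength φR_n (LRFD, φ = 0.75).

φR_n ≈ 948 kN

E43XX → F_EXX = 430 MPa.
t_e = 0.707 × 14 = 9.898 mm; A_we = 9.898 × 330 = 3266 mm².
Directional factor: 1.0 + 0.5 sin^1.5(90°) = 1.5.
F_nw = 0.6 × 430 × 1.5 = 387 MPa.
φR_n = 0.75 × 387 × 3266 × 10⁻³ = 948.1 kN.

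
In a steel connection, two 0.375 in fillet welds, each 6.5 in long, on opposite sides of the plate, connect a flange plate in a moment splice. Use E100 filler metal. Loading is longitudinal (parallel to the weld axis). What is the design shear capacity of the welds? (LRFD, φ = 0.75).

E100XX → F_EXX = 100 ksi.
Effective throat t_e = 0.707 × 0.375 = 0.2651 in.
Total length L = 13 in; A_we = 0.2651 × 13 = 3.447 in².
F_nw = 0.6 F_EXX = 0.6 × 100 = 60 ksi.
φR_n = 0.75 × 60 × 3.447 = 155.1 kip.

φR_n ≈ 155 kip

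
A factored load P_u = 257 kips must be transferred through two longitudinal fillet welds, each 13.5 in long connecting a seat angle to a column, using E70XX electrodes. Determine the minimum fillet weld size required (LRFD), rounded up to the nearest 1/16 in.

E70XX → F_EXX = 70 ksi.
Total weld length L = 27 in.
Required throat t_e = P_u / (φ × 0.6 F_EXX × L) = 257 / (0.75 × 0.6 × 70 × 27) = 0.3022 in.
Required leg w = t_e / 0.707 = 0.4274 in → use 7/16 in.

w = 7/16 in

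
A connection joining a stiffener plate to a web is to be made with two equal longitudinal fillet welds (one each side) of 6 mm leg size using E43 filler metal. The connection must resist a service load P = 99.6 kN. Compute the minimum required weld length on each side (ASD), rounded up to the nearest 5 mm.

E43XX → F_EXX = 430 MPa.
Throat t_e = 0.707 × 6 = 4.242 mm.
r_n/Ω = (0.6 × 430 × 4.242) / 2.0 = 547.2 N/mm = 0.5472 kN/mm.
L_req = P / (r_n/Ω) = 99.6 / 0.5472 = 182 mm total.
Per side: 182 / 2 = 91.01 mm.
Round up → use L = 95 mm on each side.

L = 95 mm on each side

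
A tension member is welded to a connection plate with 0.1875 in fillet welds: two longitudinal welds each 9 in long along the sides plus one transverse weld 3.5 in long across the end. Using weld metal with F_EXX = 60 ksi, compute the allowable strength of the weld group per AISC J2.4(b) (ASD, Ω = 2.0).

t_e = 0.707 × 0.1875 = 0.1326 in.
R_nwl = 0.6 × 60 × 0.1326 × 18 = 85.9 kip (longitudinal, 2 welds).
R_nwt = 0.6 × 60 × 0.1326 × 3.5 = 16.7 kip (transverse, base value).
(i) R_nwl + R_nwt = 102.6 kip; (ii) 0.85 R_nwl + 1.5 R_nwt = 98.07 kip.
R_n = max = 102.6 kip [governs: (i)]; R_n/Ω = 51.3 kip.

R_n/Ω ≈ 51.3 kip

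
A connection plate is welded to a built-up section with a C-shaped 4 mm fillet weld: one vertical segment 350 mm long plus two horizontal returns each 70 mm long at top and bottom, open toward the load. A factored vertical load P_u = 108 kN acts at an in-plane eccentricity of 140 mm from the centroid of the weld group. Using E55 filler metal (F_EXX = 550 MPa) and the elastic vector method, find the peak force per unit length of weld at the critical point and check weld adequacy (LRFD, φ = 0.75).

f_max ≈ 468 N/mm; adequate

Total weld length L_w = 490 mm. Treat welds as unit-width lines.
Centroid: x̄ = 2×70×35 / 490 = 10 mm from the vertical weld.
Polar moment about centroid: J = I_x + I_y = [350³/12 + 2×70×175²] + [350×10² + 2(70³/12 + 70×25²)] = 8040000 mm³.
Direct shear f_v = P/L_w = 108×10³ / 490 = 220.4 N/mm (vertical).
Torsion M = P·e = 108×10³ × 140 = 15120000 N·mm.
Critical point at (x, y) = (60, 175) from centroid. f_tx = M·y/J = 329.1 N/mm; f_ty = M·x/J = 112.8 N/mm.
Resultant f_max = √[f_tx² + (f_v + f_ty)²] = √[329.1² + (220.4 + 112.8)²] = 468.4 N/mm.
Capacity per unit length: φr_n = 0.75 × 0.6 × 550 × (0.707 × 4) = 699.9 N/mm.
468.4 ≤ 699.9 → adequate.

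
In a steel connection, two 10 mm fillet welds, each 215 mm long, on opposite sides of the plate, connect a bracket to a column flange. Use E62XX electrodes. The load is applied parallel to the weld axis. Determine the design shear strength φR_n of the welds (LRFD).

φR_n ≈ 848 kN

E62XX → F_EXX = 620 MPa.
Effective throat t_e = 0.707 × 10 = 7.07 mm.
Total length L = 430 mm; A_we = 7.07 × 430 = 3040 mm².
F_nw = 0.6 F_EXX = 0.6 × 620 = 372 MPa.
φR_n = 0.75 × 372 × 3040 × 10⁻³ = 848.2 kN.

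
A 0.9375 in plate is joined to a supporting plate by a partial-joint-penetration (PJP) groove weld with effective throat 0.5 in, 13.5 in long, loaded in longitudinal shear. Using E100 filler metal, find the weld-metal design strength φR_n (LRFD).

φR_n ≈ 304 kips

E100XX → F_EXX = 100 ksi.
Effective throat (given) t_e = 0.5 in.
A_we = 0.5 × 13.5 = 6.75 in².
F_nw = 0.6 F_EXX = 60 ksi.
φR_n = 0.75 × 60 × 6.75 = 303.8 kips.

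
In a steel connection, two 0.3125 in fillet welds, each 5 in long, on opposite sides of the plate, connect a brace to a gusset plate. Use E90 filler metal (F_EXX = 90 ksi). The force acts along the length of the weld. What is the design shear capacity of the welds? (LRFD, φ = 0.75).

φR_n ≈ 89.5 kips

Effective throat t_e = 0.707 × 0.3125 = 0.2209 in.
Total length L = 10 in; A_we = 0.2209 × 10 = 2.209 in².
F_nw = 0.6 F_EXX = 0.6 × 90 = 54 ksi.
φR_n = 0.75 × 54 × 2.209 = 89.48 kips.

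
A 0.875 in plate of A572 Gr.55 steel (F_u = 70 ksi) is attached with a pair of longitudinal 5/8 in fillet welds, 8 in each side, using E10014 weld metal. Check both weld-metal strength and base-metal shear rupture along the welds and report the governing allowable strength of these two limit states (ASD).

E100XX → F_EXX = 100 ksi.
t_e = 0.707 × 0.625 = 0.4419 in; L = 16 in.
Weld metal: R_n/Ω = (1/2.0) × 0.6 × 100 × 0.4419 × 16 = 212.1 kips.
Base metal (shear rupture): R_n/Ω = (1/2.0) × 0.6 × 70 × 0.875 × 16 = 294 kips.
Governing: weld metal.

R_n/Ω ≈ 212 kips (weld metal governs)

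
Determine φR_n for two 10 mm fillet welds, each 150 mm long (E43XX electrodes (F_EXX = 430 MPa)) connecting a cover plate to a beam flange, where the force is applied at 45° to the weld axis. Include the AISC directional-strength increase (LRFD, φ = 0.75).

t_e = 0.707 × 10 = 7.07 mm; A_we = 7.07 × 300 = 2121 mm².
Directional factor: 1.0 + 0.5 sin^1.5(45°) = 1.297.
F_nw = 0.6 × 430 × 1.297 = 334.7 MPa.
φR_n = 0.75 × 334.7 × 2121 × 10⁻³ = 532.4 kN.

φR_n ≈ 532 kN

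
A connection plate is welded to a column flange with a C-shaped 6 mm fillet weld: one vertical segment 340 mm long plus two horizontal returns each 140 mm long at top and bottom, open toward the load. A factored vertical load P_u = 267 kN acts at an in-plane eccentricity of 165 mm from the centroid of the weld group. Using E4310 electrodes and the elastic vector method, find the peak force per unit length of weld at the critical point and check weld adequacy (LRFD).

E43XX → F_EXX = 430 MPa.
Total weld length L_w = 620 mm. Treat welds as unit-width lines.
Centroid: x̄ = 2×140×70 / 620 = 31.61 mm from the vertical weld.
Polar moment about centroid: J = I_x + I_y = [340³/12 + 2×140×170²] + [340×31.61² + 2(140³/12 + 140×38.39²)] = 12580000 mm³.
Direct shear f_v = P/L_w = 267×10³ / 620 = 430.6 N/mm (vertical).
Torsion M = P·e = 267×10³ × 165 = 44055000 N·mm.
Critical point at (x, y) = (108.4, 170) from centroid. f_tx = M·y/J = 595.5 N/mm; f_ty = M·x/J = 379.7 N/mm.
Resultant f_max = √[f_tx² + (f_v + f_ty)²] = √[595.5² + (430.6 + 379.7)²] = 1006 N/mm.
Capacity per unit length: φr_n = 0.75 × 0.6 × 430 × (0.707 × 6) = 820.8 N/mm.
1006 > 820.8 → NOT adequate.

f_max ≈ 1010 N/mm; NOT adequate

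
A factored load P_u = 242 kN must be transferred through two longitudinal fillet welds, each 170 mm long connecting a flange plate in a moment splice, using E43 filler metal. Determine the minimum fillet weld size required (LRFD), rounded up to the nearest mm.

E43XX → F_EXX = 430 MPa.
Total weld length L = 340 mm.
Required throat t_e = P_u / (φ × 0.6 F_EXX × L) = 242 / (0.75 × 0.6 × 430 × 340 × 10⁻³) = 3.678 mm.
Required leg w = t_e / 0.707 = 5.203 mm → use 6 mm.

w = 6 mm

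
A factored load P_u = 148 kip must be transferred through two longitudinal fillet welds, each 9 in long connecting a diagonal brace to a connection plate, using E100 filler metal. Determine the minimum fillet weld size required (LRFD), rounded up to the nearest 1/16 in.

w = 5/16 in

E100XX → F_EXX = 100 ksi.
Total weld length L = 18 in.
Required throat t_e = P_u / (φ × 0.6 F_EXX × L) = 148 / (0.75 × 0.6 × 100 × 18) = 0.1827 in.
Required leg w = t_e / 0.707 = 0.2584 in → use 5/16 in.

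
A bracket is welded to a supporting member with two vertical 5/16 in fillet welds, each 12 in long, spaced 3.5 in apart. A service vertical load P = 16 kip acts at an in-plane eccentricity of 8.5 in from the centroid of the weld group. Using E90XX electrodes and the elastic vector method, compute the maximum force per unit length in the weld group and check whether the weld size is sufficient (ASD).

f_max ≈ 2.62 kip/in; adequate

E90XX → F_EXX = 90 ksi.
Total weld length L_w = 24 in. Treat welds as unit-width lines.
Polar moment about centroid: J = 2[d³/12 + d(b/2)²] = 2[12³/12 + 12×1.75²] = 361.5 in³.
Direct shear f_v = P/L_w = 16 / 24 = 0.6667 kip/in (vertical).
Torsion M = P·e = 16 × 8.5 = 136 kip·in.
Critical point at (x, y) = (1.75, 6) from centroid. f_tx = M·y/J = 2.257 kip/in; f_ty = M·x/J = 0.6584 kip/in.
Resultant f_max = √[f_tx² + (f_v + f_ty)²] = √[2.257² + (0.6667 + 0.6584)²] = 2.617 kip/in.
Capacity per unit length: r_n/Ω = (1/2.0) × 0.6 × 90 × (0.707 × 0.3125) = 5.965 kip/in.
2.617 ≤ 5.965 → adequate.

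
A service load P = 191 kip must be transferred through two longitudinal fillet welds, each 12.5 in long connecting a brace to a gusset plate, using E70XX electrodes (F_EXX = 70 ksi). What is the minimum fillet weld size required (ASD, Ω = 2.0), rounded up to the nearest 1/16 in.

w = 9/16 in

Total weld length L = 25 in.
Required throat t_e = P × Ω / (0.6 F_EXX × L) = 191 × 2.0 / (0.6 × 70 × 25) = 0.3638 in.
Required leg w = t_e / 0.707 = 0.5146 in → use 9/16 in.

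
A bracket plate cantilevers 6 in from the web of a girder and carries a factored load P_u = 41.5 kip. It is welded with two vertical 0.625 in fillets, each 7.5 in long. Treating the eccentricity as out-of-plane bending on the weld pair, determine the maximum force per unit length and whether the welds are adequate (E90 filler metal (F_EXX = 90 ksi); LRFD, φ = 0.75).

L_w = 2 × 7.5 = 15 in; section modulus (unit throat) S = 2 × L²/6 = 18.75 in².
Direct shear f_v = P/L_w = 41.5/15 = 2.767 kip/in.
Moment M = P × e = 41.5 × 6 = 249 kip·in; bending f_b = M/S = 13.28 kip/in.
f_max = √(f_v² + f_b²) = √(2.767² + 13.28²) = 13.57 kip/in.
φr_n = 0.75 × 0.6 × 90 × (0.707 × 0.625) = 17.9 kip/in → adequate.

f_max ≈ 13.6 kip/in; adequate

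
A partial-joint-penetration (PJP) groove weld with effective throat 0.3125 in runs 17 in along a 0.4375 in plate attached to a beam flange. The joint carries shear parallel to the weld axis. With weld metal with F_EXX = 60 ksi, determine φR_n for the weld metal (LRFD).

Effective throat (given) t_e = 0.3125 in.
A_we = 0.3125 × 17 = 5.312 in².
F_nw = 0.6 F_EXX = 36 ksi.
φR_n = 0.75 × 36 × 5.312 = 143.4 kips.

φR_n ≈ 143 kips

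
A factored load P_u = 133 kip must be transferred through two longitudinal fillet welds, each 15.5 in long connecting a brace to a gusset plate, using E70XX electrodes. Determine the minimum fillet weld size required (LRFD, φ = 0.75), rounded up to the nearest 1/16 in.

w = 1/4 in

E70XX → F_EXX = 70 ksi.
Total weld length L = 31 in.
Required throat t_e = P_u / (φ × 0.6 F_EXX × L) = 133 / (0.75 × 0.6 × 70 × 31) = 0.1362 in.
Required leg w = t_e / 0.707 = 0.1926 in → use 1/4 in.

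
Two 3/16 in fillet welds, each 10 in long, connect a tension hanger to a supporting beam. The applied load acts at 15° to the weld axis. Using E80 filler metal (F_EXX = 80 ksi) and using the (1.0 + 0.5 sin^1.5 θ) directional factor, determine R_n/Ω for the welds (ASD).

R_n/Ω ≈ 67.8 kips

t_e = 0.707 × 0.1875 = 0.1326 in; A_we = 0.1326 × 20 = 2.651 in².
Directional factor: 1.0 + 0.5 sin^1.5(15°) = 1.066.
F_nw = 0.6 × 80 × 1.066 = 51.16 ksi.
R_n/Ω = (51.16 × 2.651) / 2.0 = 67.82 kips.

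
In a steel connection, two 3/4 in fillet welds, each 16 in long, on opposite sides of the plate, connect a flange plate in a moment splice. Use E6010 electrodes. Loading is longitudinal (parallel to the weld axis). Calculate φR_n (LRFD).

E60XX → F_EXX = 60 ksi.
Effective throat t_e = 0.707 × 0.75 = 0.5302 in.
Total length L = 32 in; A_we = 0.5302 × 32 = 16.97 in².
F_nw = 0.6 F_EXX = 0.6 × 60 = 36 ksi.
φR_n = 0.75 × 36 × 16.97 = 458.1 kip.

φR_n ≈ 458 kip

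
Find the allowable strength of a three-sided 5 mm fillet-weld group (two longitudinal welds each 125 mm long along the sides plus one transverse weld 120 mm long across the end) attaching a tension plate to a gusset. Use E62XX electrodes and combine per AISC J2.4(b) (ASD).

R_n/Ω ≈ 258 kN

E62XX → F_EXX = 620 MPa.
t_e = 0.707 × 5 = 3.535 mm.
R_nwl = 0.6 × 620 × 3.535 × 250 × 10⁻³ = 328.8 kN (longitudinal, 2 welds).
R_nwt = 0.6 × 620 × 3.535 × 120 × 10⁻³ = 157.8 kN (transverse, base value).
(i) R_nwl + R_nwt = 486.6 kN; (ii) 0.85 R_nwl + 1.5 R_nwt = 516.1 kN.
R_n = max = 516.1 kN [governs: (ii)]; R_n/Ω = 258.1 kN.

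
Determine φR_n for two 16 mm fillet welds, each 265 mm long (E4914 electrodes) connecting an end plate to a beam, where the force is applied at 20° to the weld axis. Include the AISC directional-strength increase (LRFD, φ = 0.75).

E49XX → F_EXX = 490 MPa.
t_e = 0.707 × 16 = 11.31 mm; A_we = 11.31 × 530 = 5995 mm².
Directional factor: 1.0 + 0.5 sin^1.5(20°) = 1.1.
F_nw = 0.6 × 490 × 1.1 = 323.4 MPa.
φR_n = 0.75 × 323.4 × 5995 × 10⁻³ = 1454 kN.

φR_n ≈ 1450 kN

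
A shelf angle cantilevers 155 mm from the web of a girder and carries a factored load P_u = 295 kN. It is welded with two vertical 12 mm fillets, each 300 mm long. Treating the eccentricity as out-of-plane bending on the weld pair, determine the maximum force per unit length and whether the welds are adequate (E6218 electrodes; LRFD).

f_max ≈ 1600 N/mm; adequate

E62XX → F_EXX = 620 MPa.
L_w = 2 × 300 = 600 mm; section modulus (unit throat) S = 2 × L²/6 = 30000 mm².
Direct shear f_v = P/L_w = 295×10³/600 = 491.7 N/mm.
Moment M = P × e = 295×10³ × 155 = 45725000 N·mm; bending f_b = M/S = 1524 N/mm.
f_max = √(f_v² + f_b²) = √(491.7² + 1524²) = 1602 N/mm.
φr_n = 0.75 × 0.6 × 620 × (0.707 × 12) = 2367 N/mm → adequate.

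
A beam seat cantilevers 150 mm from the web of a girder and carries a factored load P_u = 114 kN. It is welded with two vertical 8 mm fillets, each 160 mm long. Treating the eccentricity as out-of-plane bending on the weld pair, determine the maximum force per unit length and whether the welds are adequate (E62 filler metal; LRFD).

f_max ≈ 2040 N/mm; NOT adequate

E62XX → F_EXX = 620 MPa.
L_w = 2 × 160 = 320 mm; section modulus (unit throat) S = 2 × L²/6 = 8533 mm².
Direct shear f_v = P/L_w = 114×10³/320 = 356.2 N/mm.
Moment M = P × e = 114×10³ × 150 = 17100000 N·mm; bending f_b = M/S = 2004 N/mm.
f_max = √(f_v² + f_b²) = √(356.2² + 2004²) = 2035 N/mm.
φr_n = 0.75 × 0.6 × 620 × (0.707 × 8) = 1578 N/mm → NOT adequate.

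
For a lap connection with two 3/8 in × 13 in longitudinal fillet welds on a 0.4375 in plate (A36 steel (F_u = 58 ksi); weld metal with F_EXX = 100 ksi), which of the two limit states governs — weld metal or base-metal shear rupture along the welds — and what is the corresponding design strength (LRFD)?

φR_n ≈ 297 kip (base-metal shear rupture governs)

t_e = 0.707 × 0.375 = 0.2651 in; L = 26 in.
Weld metal: φR_n = 0.75 × 0.6 × 100 × 0.2651 × 26 = 310.2 kip.
Base metal (shear rupture): φR_n = 0.75 × 0.6 × 58 × 0.4375 × 26 = 296.9 kip.
Governing: base-metal shear rupture.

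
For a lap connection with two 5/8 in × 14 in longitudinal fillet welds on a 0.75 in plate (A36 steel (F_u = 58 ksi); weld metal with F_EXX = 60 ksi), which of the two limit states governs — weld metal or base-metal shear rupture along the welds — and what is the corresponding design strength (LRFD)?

t_e = 0.707 × 0.625 = 0.4419 in; L = 28 in.
Weld metal: φR_n = 0.75 × 0.6 × 60 × 0.4419 × 28 = 334.1 kips.
Base metal (shear rupture): φR_n = 0.75 × 0.6 × 58 × 0.75 × 28 = 548.1 kips.
Governing: weld metal.

φR_n ≈ 334 kips (weld metal governs)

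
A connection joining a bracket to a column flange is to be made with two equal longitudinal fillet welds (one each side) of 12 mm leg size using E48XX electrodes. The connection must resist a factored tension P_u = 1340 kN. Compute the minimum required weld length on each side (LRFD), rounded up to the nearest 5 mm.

E48XX → F_EXX = 480 MPa.
Throat t_e = 0.707 × 12 = 8.484 mm.
φr_n = 0.75 × 0.6 × 480 × 8.484 × 10⁻³ = 1.833 kN/mm.
L_req = P_u / φr_n = 1340 / 1.833 = 731.2 mm total.
Per side: 731.2 / 2 = 365.6 mm.
Round up → use L = 370 mm on each side.

L = 370 mm on each side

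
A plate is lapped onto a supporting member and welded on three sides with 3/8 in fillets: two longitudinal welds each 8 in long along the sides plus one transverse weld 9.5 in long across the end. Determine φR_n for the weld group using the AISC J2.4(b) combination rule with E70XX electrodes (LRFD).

φR_n ≈ 233 kip

E70XX → F_EXX = 70 ksi.
t_e = 0.707 × 0.375 = 0.2651 in.
R_nwl = 0.6 × 70 × 0.2651 × 16 = 178.2 kip (longitudinal, 2 welds).
R_nwt = 0.6 × 70 × 0.2651 × 9.5 = 105.8 kip (transverse, base value).
(i) R_nwl + R_nwt = 283.9 kip; (ii) 0.85 R_nwl + 1.5 R_nwt = 310.1 kip.
R_n = max = 310.1 kip [governs: (ii)]; φR_n = 232.6 kip.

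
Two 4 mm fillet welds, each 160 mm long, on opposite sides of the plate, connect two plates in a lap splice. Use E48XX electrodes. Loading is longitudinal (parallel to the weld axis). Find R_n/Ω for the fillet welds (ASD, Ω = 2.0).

R_n/Ω ≈ 130 kN

E48XX → F_EXX = 480 MPa.
Effective throat t_e = 0.707 × 4 = 2.828 mm.
Total length L = 320 mm; A_we = 2.828 × 320 = 905 mm².
F_nw = 0.6 F_EXX = 0.6 × 480 = 288 MPa.
R_n = 288 × 905 × 10⁻³ = 260.6 kN; R_n/Ω = 260.6/2.0 = 130.3 kN.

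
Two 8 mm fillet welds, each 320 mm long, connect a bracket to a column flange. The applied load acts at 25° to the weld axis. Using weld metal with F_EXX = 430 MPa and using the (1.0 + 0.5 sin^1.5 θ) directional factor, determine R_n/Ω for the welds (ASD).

t_e = 0.707 × 8 = 5.656 mm; A_we = 5.656 × 640 = 3620 mm².
Directional factor: 1.0 + 0.5 sin^1.5(25°) = 1.137.
F_nw = 0.6 × 430 × 1.137 = 293.4 MPa.
R_n/Ω = (293.4 × 3620) / 2.0 × 10⁻³ = 531.1 kN.

R_n/Ω ≈ 531 kN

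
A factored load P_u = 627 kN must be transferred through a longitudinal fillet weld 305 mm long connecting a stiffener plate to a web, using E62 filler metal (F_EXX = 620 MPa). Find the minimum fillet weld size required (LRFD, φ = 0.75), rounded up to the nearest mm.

w = 11 mm

Total weld length L = 305 mm.
Required throat t_e = P_u / (φ × 0.6 F_EXX × L) = 627 / (0.75 × 0.6 × 620 × 305 × 10⁻³) = 7.368 mm.
Required leg w = t_e / 0.707 = 10.42 mm → use 11 mm.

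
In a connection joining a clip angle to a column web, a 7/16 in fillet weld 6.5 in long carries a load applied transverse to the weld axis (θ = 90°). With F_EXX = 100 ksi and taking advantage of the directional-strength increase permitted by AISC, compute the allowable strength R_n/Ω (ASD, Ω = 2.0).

R_n/Ω ≈ 90.5 kips

t_e = 0.707 × 0.4375 = 0.3093 in; A_we = 0.3093 × 6.5 = 2.011 in².
Directional factor: 1.0 + 0.5 sin^1.5(90°) = 1.5.
F_nw = 0.6 × 100 × 1.5 = 90 ksi.
R_n/Ω = (90 × 2.011) / 2.0 = 90.47 kips.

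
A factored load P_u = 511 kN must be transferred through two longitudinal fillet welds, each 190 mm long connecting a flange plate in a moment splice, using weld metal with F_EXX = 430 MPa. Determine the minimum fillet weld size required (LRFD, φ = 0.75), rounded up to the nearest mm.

Total weld length L = 380 mm.
Required throat t_e = P_u / (φ × 0.6 F_EXX × L) = 511 / (0.75 × 0.6 × 430 × 380 × 10⁻³) = 6.95 mm.
Required leg w = t_e / 0.707 = 9.83 mm → use 10 mm.

w = 10 mm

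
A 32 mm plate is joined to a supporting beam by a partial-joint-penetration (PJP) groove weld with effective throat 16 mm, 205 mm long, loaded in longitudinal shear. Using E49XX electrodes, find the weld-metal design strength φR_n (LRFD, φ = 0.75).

φR_n ≈ 723 kN

E49XX → F_EXX = 490 MPa.
Effective throat (given) t_e = 16 mm.
A_we = 16 × 205 = 3280 mm².
F_nw = 0.6 F_EXX = 294 MPa.
φR_n = 0.75 × 294 × 3280 × 10⁻³ = 723.2 kN.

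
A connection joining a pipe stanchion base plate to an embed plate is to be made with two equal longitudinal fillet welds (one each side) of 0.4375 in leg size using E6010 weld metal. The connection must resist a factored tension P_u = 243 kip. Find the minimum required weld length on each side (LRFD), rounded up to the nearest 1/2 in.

L = 15 in on each side

E60XX → F_EXX = 60 ksi.
Throat t_e = 0.707 × 0.4375 = 0.3093 in.
φr_n = 0.75 × 0.6 × 60 × 0.3093 = 8.351 kip/in.
L_req = P_u / φr_n = 243 / 8.351 = 29.1 in total.
Per side: 29.1 / 2 = 14.55 in.
Round up → use L = 15 in on each side.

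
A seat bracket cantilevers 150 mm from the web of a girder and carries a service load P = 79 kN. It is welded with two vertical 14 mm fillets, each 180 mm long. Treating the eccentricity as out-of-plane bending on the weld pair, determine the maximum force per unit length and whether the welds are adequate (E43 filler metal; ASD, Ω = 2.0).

f_max ≈ 1120 N/mm; adequate

E43XX → F_EXX = 430 MPa.
L_w = 2 × 180 = 360 mm; section modulus (unit throat) S = 2 × L²/6 = 10800 mm².
Direct shear f_v = P/L_w = 79×10³/360 = 219.4 N/mm.
Moment M = P × e = 79×10³ × 150 = 11850000 N·mm; bending f_b = M/S = 1097 N/mm.
f_max = √(f_v² + f_b²) = √(219.4² + 1097²) = 1119 N/mm.
r_n/Ω = (1/2.0) × 0.6 × 430 × (0.707 × 14) = 1277 N/mm → adequate.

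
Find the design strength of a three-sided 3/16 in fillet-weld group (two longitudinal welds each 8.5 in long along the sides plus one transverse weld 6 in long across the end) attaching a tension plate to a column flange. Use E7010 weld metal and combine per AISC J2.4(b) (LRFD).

φR_n ≈ 97.9 kips

E70XX → F_EXX = 70 ksi.
t_e = 0.707 × 0.1875 = 0.1326 in.
R_nwl = 0.6 × 70 × 0.1326 × 17 = 94.65 kips (longitudinal, 2 welds).
R_nwt = 0.6 × 70 × 0.1326 × 6 = 33.41 kips (transverse, base value).
(i) R_nwl + R_nwt = 128.1 kips; (ii) 0.85 R_nwl + 1.5 R_nwt = 130.6 kips.
R_n = max = 130.6 kips [governs: (ii)]; φR_n = 97.92 kips.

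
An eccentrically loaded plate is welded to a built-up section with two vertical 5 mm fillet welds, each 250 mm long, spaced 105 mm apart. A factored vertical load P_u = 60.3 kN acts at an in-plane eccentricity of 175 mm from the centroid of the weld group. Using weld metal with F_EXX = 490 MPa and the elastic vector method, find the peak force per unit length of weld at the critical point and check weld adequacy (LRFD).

Total weld length L_w = 500 mm. Treat welds as unit-width lines.
Polar moment about centroid: J = 2[d³/12 + d(b/2)²] = 2[250³/12 + 250×52.5²] = 3982000 mm³.
Direct shear f_v = P/L_w = 60.3×10³ / 500 = 120.6 N/mm (vertical).
Torsion M = P·e = 60.3×10³ × 175 = 10552000 N·mm.
Critical point at (x, y) = (52.5, 125) from centroid. f_tx = M·y/J = 331.2 N/mm; f_ty = M·x/J = 139.1 N/mm.
Resultant f_max = √[f_tx² + (f_v + f_ty)²] = √[331.2² + (120.6 + 139.1)²] = 420.9 N/mm.
Capacity per unit length: φr_n = 0.75 × 0.6 × 490 × (0.707 × 5) = 779.5 N/mm.
420.9 ≤ 779.5 → adequate.

f_max ≈ 421 N/mm; adequate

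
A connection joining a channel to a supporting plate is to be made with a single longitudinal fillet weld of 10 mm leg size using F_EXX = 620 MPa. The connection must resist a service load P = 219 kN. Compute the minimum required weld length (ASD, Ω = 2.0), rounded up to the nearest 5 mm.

L = 170 mm

Throat t_e = 0.707 × 10 = 7.07 mm.
r_n/Ω = (0.6 × 620 × 7.07) / 2.0 = 1315 N/mm = 1.315 kN/mm.
L_req = P / (r_n/Ω) = 219 / 1.315 = 166.5 mm total.
Round up → use L = 170 mm.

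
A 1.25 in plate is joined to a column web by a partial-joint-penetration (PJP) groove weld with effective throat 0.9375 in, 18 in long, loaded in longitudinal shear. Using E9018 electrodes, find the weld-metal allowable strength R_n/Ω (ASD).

R_n/Ω ≈ 456 kips

E90XX → F_EXX = 90 ksi.
Effective throat (given) t_e = 0.9375 in.
A_we = 0.9375 × 18 = 16.88 in².
F_nw = 0.6 F_EXX = 54 ksi.
R_n/Ω = (54 × 16.88) / 2.0 = 455.6 kips.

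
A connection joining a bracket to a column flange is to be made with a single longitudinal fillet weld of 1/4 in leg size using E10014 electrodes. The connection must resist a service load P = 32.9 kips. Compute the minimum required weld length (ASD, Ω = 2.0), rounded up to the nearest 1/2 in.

E100XX → F_EXX = 100 ksi.
Throat t_e = 0.707 × 0.25 = 0.1767 in.
r_n/Ω = (0.6 × 100 × 0.1767) / 2.0 = 5.302 kip/in.
L_req = P / (r_n/Ω) = 32.9 / 5.302 = 6.205 in total.
Round up → use L = 6.5 in.

L = 6.5 in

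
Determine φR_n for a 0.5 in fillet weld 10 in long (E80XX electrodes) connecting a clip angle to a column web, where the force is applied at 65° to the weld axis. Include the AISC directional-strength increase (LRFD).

φR_n ≈ 182 kips

E80XX → F_EXX = 80 ksi.
t_e = 0.707 × 0.5 = 0.3535 in; A_we = 0.3535 × 10 = 3.535 in².
Directional factor: 1.0 + 0.5 sin^1.5(65°) = 1.431.
F_nw = 0.6 × 80 × 1.431 = 68.71 ksi.
φR_n = 0.75 × 68.71 × 3.535 = 182.2 kips.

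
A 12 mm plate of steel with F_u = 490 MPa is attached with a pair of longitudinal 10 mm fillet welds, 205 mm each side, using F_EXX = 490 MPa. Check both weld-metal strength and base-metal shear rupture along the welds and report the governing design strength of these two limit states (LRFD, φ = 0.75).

t_e = 0.707 × 10 = 7.07 mm; L = 410 mm.
Weld metal: φR_n = 0.75 × 0.6 × 490 × 7.07 × 410 × 10⁻³ = 639.2 kN.
Base metal (shear rupture): φR_n = 0.75 × 0.6 × 490 × 12 × 410 × 10⁻³ = 1085 kN.
Governing: weld metal.

φR_n ≈ 639 kN (weld metal governs)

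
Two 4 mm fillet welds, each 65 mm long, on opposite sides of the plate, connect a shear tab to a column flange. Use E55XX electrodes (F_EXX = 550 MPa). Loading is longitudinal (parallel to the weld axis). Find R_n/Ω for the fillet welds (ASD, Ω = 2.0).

R_n/Ω ≈ 60.7 kN

Effective throat t_e = 0.707 × 4 = 2.828 mm.
Total length L = 130 mm; A_we = 2.828 × 130 = 367.6 mm².
F_nw = 0.6 F_EXX = 0.6 × 550 = 330 MPa.
R_n = 330 × 367.6 × 10⁻³ = 121.3 kN; R_n/Ω = 121.3/2.0 = 60.66 kN.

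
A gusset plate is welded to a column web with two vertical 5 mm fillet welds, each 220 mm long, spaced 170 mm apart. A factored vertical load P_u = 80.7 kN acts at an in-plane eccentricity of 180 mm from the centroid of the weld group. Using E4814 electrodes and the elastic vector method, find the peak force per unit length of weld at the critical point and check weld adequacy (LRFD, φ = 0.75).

f_max ≈ 540 N/mm; adequate

E48XX → F_EXX = 480 MPa.
Total weld length L_w = 440 mm. Treat welds as unit-width lines.
Polar moment about centroid: J = 2[d³/12 + d(b/2)²] = 2[220³/12 + 220×85²] = 4954000 mm³.
Direct shear f_v = P/L_w = 80.7×10³ / 440 = 183.4 N/mm (vertical).
Torsion M = P·e = 80.7×10³ × 180 = 14526000 N·mm.
Critical point at (x, y) = (85, 110) from centroid. f_tx = M·y/J = 322.6 N/mm; f_ty = M·x/J = 249.3 N/mm.
Resultant f_max = √[f_tx² + (f_v + f_ty)²] = √[322.6² + (183.4 + 249.3)²] = 539.7 N/mm.
Capacity per unit length: φr_n = 0.75 × 0.6 × 480 × (0.707 × 5) = 763.6 N/mm.
539.7 ≤ 763.6 → adequate.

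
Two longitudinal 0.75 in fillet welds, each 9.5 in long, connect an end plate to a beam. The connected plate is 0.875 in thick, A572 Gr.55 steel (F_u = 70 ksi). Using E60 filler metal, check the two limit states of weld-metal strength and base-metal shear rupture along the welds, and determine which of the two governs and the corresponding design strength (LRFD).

φR_n ≈ 272 kip (weld metal governs)

E60XX → F_EXX = 60 ksi.
t_e = 0.707 × 0.75 = 0.5302 in; L = 19 in.
Weld metal: φR_n = 0.75 × 0.6 × 60 × 0.5302 × 19 = 272 kip.
Base metal (shear rupture): φR_n = 0.75 × 0.6 × 70 × 0.875 × 19 = 523.7 kip.
Governing: weld metal.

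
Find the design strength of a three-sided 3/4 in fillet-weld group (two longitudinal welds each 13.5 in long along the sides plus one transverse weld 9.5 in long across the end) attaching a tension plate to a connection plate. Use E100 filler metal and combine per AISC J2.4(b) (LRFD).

φR_n ≈ 888 kips

E100XX → F_EXX = 100 ksi.
t_e = 0.707 × 0.75 = 0.5302 in.
R_nwl = 0.6 × 100 × 0.5302 × 27 = 859 kips (longitudinal, 2 welds).
R_nwt = 0.6 × 100 × 0.5302 × 9.5 = 302.2 kips (transverse, base value).
(i) R_nwl + R_nwt = 1161 kips; (ii) 0.85 R_nwl + 1.5 R_nwt = 1184 kips.
R_n = max = 1184 kips [governs: (ii)]; φR_n = 887.6 kips.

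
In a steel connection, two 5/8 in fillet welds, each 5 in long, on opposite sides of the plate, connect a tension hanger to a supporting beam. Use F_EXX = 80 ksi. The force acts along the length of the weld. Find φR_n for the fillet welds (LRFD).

φR_n ≈ 159 kip

Effective throat t_e = 0.707 × 0.625 = 0.4419 in.
Total length L = 10 in; A_we = 0.4419 × 10 = 4.419 in².
F_nw = 0.6 F_EXX = 0.6 × 80 = 48 ksi.
φR_n = 0.75 × 48 × 4.419 = 159.1 kip.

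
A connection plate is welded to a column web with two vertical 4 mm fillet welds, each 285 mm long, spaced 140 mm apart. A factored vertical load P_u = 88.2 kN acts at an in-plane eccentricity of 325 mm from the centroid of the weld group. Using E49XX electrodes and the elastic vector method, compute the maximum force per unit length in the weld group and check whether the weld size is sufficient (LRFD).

E49XX → F_EXX = 490 MPa.
Total weld length L_w = 570 mm. Treat welds as unit-width lines.
Polar moment about centroid: J = 2[d³/12 + d(b/2)²] = 2[285³/12 + 285×70²] = 6651000 mm³.
Direct shear f_v = P/L_w = 88.2×10³ / 570 = 154.7 N/mm (vertical).
Torsion M = P·e = 88.2×10³ × 325 = 28665000 N·mm.
Critical point at (x, y) = (70, 142.5) from centroid. f_tx = M·y/J = 614.1 N/mm; f_ty = M·x/J = 301.7 N/mm.
Resultant f_max = √[f_tx² + (f_v + f_ty)²] = √[614.1² + (154.7 + 301.7)²] = 765.2 N/mm.
Capacity per unit length: φr_n = 0.75 × 0.6 × 490 × (0.707 × 4) = 623.6 N/mm.
765.2 > 623.6 → NOT adequate.

f_max ≈ 765 N/mm; NOT adequate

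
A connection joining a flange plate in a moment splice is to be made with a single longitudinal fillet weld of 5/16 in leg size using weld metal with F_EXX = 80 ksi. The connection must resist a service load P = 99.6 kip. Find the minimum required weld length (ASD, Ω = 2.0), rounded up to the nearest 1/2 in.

L = 19 in

Throat t_e = 0.707 × 0.3125 = 0.2209 in.
r_n/Ω = (0.6 × 80 × 0.2209) / 2.0 = 5.302 kip/in.
L_req = P / (r_n/Ω) = 99.6 / 5.302 = 18.78 in total.
Round up → use L = 19 in.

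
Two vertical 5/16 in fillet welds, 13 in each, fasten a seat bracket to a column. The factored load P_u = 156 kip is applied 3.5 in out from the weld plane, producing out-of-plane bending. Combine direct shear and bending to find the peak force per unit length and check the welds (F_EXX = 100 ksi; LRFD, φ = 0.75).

L_w = 2 × 13 = 26 in; section modulus (unit throat) S = 2 × L²/6 = 56.33 in².
Direct shear f_v = P/L_w = 156/26 = 6 kip/in.
Moment M = P × e = 156 × 3.5 = 546 kip·in; bending f_b = M/S = 9.692 kip/in.
f_max = √(f_v² + f_b²) = √(6² + 9.692²) = 11.4 kip/in.
φr_n = 0.75 × 0.6 × 100 × (0.707 × 0.3125) = 9.942 kip/in → NOT adequate.

f_max ≈ 11.4 kip/in; NOT adequate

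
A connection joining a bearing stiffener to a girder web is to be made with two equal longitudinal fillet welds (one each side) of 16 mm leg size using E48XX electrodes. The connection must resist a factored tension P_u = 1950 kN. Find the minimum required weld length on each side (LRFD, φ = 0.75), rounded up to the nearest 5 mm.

E48XX → F_EXX = 480 MPa.
Throat t_e = 0.707 × 16 = 11.31 mm.
φr_n = 0.75 × 0.6 × 480 × 11.31 × 10⁻³ = 2.443 kN/mm.
L_req = P_u / φr_n = 1950 / 2.443 = 798.1 mm total.
Per side: 798.1 / 2 = 399 mm.
Round up → use L = 400 mm on each side.

L = 400 mm on each side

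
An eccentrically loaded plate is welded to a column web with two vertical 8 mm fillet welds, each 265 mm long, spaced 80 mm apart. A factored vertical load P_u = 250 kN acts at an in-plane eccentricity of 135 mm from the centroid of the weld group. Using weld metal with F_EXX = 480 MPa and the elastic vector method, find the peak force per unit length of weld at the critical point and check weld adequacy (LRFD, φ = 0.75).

f_max ≈ 1390 N/mm; NOT adequate

Total weld length L_w = 530 mm. Treat welds as unit-width lines.
Polar moment about centroid: J = 2[d³/12 + d(b/2)²] = 2[265³/12 + 265×40²] = 3950000 mm³.
Direct shear f_v = P/L_w = 250×10³ / 530 = 471.7 N/mm (vertical).
Torsion M = P·e = 250×10³ × 135 = 33750000 N·mm.
Critical point at (x, y) = (40, 132.5) from centroid. f_tx = M·y/J = 1132 N/mm; f_ty = M·x/J = 341.8 N/mm.
Resultant f_max = √[f_tx² + (f_v + f_ty)²] = √[1132² + (471.7 + 341.8)²] = 1394 N/mm.
Capacity per unit length: φr_n = 0.75 × 0.6 × 480 × (0.707 × 8) = 1222 N/mm.
1394 > 1222 → NOT adequate.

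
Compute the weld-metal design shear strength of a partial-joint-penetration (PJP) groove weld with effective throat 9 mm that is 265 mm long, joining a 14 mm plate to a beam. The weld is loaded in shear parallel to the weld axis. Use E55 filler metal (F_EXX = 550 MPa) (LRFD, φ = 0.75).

Effective throat (given) t_e = 9 mm.
A_we = 9 × 265 = 2385 mm².
F_nw = 0.6 F_EXX = 330 MPa.
φR_n = 0.75 × 330 × 2385 × 10⁻³ = 590.3 kN.

φR_n ≈ 590 kN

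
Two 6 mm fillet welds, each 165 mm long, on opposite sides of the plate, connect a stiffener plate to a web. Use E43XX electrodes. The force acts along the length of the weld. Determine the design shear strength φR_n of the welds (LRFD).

φR_n ≈ 271 kN

E43XX → F_EXX = 430 MPa.
Effective throat t_e = 0.707 × 6 = 4.242 mm.
Total length L = 330 mm; A_we = 4.242 × 330 = 1400 mm².
F_nw = 0.6 F_EXX = 0.6 × 430 = 258 MPa.
φR_n = 0.75 × 258 × 1400 × 10⁻³ = 270.9 kN.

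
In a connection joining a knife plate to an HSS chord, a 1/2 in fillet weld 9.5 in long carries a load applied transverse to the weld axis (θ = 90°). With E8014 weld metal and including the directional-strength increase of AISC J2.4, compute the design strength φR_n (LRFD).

φR_n ≈ 181 kip

E80XX → F_EXX = 80 ksi.
t_e = 0.707 × 0.5 = 0.3535 in; A_we = 0.3535 × 9.5 = 3.358 in².
Directional factor: 1.0 + 0.5 sin^1.5(90°) = 1.5.
F_nw = 0.6 × 80 × 1.5 = 72 ksi.
φR_n = 0.75 × 72 × 3.358 = 181.3 kip.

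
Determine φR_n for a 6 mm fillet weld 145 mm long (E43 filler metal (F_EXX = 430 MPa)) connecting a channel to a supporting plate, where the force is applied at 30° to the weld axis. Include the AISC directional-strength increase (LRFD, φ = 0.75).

φR_n ≈ 140 kN

t_e = 0.707 × 6 = 4.242 mm; A_we = 4.242 × 145 = 615.1 mm².
Directional factor: 1.0 + 0.5 sin^1.5(30°) = 1.177.
F_nw = 0.6 × 430 × 1.177 = 303.6 MPa.
φR_n = 0.75 × 303.6 × 615.1 × 10⁻³ = 140.1 kN.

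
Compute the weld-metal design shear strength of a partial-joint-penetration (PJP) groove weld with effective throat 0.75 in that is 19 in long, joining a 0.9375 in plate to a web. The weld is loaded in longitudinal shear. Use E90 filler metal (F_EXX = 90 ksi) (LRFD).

φR_n ≈ 577 kip

Effective throat (given) t_e = 0.75 in.
A_we = 0.75 × 19 = 14.25 in².
F_nw = 0.6 F_EXX = 54 ksi.
φR_n = 0.75 × 54 × 14.25 = 577.1 kip.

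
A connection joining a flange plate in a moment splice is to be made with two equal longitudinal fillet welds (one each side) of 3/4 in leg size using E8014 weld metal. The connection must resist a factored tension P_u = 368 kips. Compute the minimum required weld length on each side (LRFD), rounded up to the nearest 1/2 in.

L = 10 in on each side

E80XX → F_EXX = 80 ksi.
Throat t_e = 0.707 × 0.75 = 0.5302 in.
φr_n = 0.75 × 0.6 × 80 × 0.5302 = 19.09 kips/in.
L_req = P_u / φr_n = 368 / 19.09 = 19.28 in total.
Per side: 19.28 / 2 = 9.639 in.
Round up → use L = 10 in on each side.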